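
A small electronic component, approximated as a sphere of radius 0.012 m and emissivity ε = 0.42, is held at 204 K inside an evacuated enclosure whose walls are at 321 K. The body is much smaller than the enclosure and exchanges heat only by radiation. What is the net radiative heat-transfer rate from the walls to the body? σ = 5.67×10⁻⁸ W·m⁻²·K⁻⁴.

P_net ≈ 0.383 W

For a small grey body in a large enclosure: P_net = εσA(T_body⁴ − T_wall⁴).
A = 4πr² = 0.001810 m²; T_body⁴ − T_wall⁴ = 1.732×10⁹ − 1.062×10¹⁰ = -8.886×10⁹ K⁴.
|P_net| = 0.42·5.67×10⁻⁸·0.001810·8.886×10⁹.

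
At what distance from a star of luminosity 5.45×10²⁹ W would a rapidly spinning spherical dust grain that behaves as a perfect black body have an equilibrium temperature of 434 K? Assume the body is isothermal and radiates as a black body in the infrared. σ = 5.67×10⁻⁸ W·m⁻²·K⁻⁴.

d ≈ 2.32×10¹² m

For an isothermal black-emitting sphere, (1−a)S·πr² = σ·4πr²·T⁴ ⇒ S = 4σT⁴/(1−a).
S = 4·5.67×10⁻⁸·(434)⁴/1.00 = 8046 W/m².
Flux falls as S = L/(4πd²), so d = √(L/(4πS)) = √(5.45×10²⁹/(4π·8046)).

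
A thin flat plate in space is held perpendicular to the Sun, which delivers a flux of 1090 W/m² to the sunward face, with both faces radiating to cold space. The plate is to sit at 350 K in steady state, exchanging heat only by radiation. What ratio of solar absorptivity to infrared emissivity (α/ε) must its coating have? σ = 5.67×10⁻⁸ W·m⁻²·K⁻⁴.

Balance: αS·A = εσ·2A·T⁴ ⇒ α/ε = 2σT⁴/S.
α/ε = 2·5.67×10⁻⁸·(350)⁴/1090 = 2·5.67×10⁻⁸·1.501×10¹⁰/1090.

α/ε ≈ 1.56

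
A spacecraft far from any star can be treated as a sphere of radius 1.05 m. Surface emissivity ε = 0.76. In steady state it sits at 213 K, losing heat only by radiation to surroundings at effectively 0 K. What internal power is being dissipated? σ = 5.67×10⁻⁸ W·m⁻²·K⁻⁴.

Steady state: P = εσA T⁴.
A = 4πr² = 13.85 m²; T⁴ = (213)⁴ = 2.058×10⁹ K⁴.
P = 0.76 × 5.67×10⁻⁸ × 13.85 × 2.058×10⁹.

P ≈ 1230 W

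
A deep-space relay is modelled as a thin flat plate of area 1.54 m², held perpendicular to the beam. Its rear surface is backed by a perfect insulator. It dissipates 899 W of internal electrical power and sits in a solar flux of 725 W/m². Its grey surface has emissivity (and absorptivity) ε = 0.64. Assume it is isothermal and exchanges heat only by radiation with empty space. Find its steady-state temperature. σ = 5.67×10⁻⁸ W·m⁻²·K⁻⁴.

T ≈ 412 K

At steady state, absorbed solar power + internal power = radiated power.
Absorbed: α·S·A_cross = 0.64·725·1.540 = 714.6 W (cross-section A).
Total input = 714.6 + 899 = 1614 W.
Radiated: εσ·A_surf·T⁴ with A_surf = A = 1.540 m².
T⁴ = 1614/(0.64·5.67×10⁻⁸·1.540) = 2.887×10¹⁰ K⁴.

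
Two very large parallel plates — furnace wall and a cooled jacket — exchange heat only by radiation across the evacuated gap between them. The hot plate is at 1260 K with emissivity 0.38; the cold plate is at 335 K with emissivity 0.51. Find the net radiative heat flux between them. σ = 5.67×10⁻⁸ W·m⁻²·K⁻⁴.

q ≈ 39600 W/m²

For two infinite grey parallel plates, q = σ(T₁⁴ − T₂⁴)/(1/ε₁ + 1/ε₂ − 1).
T₁⁴ − T₂⁴ = 2.520×10¹² − 1.259×10¹⁰ = 2.508×10¹² K⁴.
1/ε₁ + 1/ε₂ − 1 = 2.632 + 1.961 − 1 = 3.592.
q = 5.67×10⁻⁸ × 2.508×10¹² / 3.592.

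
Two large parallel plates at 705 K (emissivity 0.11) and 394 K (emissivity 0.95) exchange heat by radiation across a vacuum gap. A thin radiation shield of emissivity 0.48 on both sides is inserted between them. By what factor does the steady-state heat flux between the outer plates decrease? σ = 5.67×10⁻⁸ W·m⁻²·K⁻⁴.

Without shield: q₀ = σΔ(T⁴)/(1/ε₁+1/ε₂−1) with denominator 9.144.
With shield the two gaps are in series; the resistances add: (1/ε₁+1/ε_s−1)+(1/ε_s+1/ε₂−1) = 10.17+2.136 = 12.31.
Heat-flux ratio q₀/q = 12.31/9.144.

factor ≈ 1.35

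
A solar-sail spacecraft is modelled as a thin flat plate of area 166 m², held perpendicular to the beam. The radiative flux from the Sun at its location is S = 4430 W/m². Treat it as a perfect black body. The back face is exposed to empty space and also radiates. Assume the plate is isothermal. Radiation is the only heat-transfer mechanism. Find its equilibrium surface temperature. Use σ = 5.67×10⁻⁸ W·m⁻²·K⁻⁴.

At equilibrium, absorbed power = emitted power.
Absorbing cross-section = A = 166.0 m²; emitting surface = 2A = 332.0 m² (ratio 2).
S·A_cross = εσ·A_surf·T⁴  ⇒  T⁴ = S/(2σ).
T⁴ = 1.00·4430/(2·5.67×10⁻⁸) = 3.907×10¹⁰ K⁴.
T = (3.907×10¹⁰)^(1/4).

T ≈ 445 K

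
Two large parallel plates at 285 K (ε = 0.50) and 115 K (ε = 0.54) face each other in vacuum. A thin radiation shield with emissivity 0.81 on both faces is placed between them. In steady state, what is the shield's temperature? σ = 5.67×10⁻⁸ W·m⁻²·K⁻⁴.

In steady state the net flux on the hot side equals that on the cold side.
σ(T₁⁴−T_s⁴)/D₁ = σ(T_s⁴−T₂⁴)/D₂, with D₁ = 1/ε₁+1/ε_s−1 = 2.235, D₂ = 1/ε_s+1/ε₂−1 = 2.086.
Solve for T_s⁴: T_s⁴ = (D₂·T₁⁴ + D₁·T₂⁴)/(D₁+D₂) = 3.276×10⁹ K⁴.

T_s ≈ 239 K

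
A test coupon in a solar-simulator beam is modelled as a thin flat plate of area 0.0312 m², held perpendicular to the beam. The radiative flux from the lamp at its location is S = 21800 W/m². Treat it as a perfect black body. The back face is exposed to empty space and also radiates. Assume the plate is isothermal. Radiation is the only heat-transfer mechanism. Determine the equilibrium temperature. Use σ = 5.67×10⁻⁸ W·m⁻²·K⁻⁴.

T ≈ 662 K

At equilibrium, absorbed power = emitted power.
Absorbing cross-section = A = 0.03120 m²; emitting surface = 2A = 0.06240 m² (ratio 2).
S·A_cross = εσ·A_surf·T⁴  ⇒  T⁴ = S/(2σ).
T⁴ = 1.00·21800/(2·5.67×10⁻⁸) = 1.922×10¹¹ K⁴.
T = (1.922×10¹¹)^(1/4).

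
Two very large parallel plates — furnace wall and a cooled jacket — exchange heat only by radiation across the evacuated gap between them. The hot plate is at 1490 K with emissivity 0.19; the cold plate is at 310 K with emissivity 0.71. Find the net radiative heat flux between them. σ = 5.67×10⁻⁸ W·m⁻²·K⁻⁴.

q ≈ 49200 W/m²

For two infinite grey parallel plates, q = σ(T₁⁴ − T₂⁴)/(1/ε₁ + 1/ε₂ − 1).
T₁⁴ − T₂⁴ = 4.929×10¹² − 9.235×10⁹ = 4.920×10¹² K⁴.
1/ε₁ + 1/ε₂ − 1 = 5.263 + 1.408 − 1 = 5.672.
q = 5.67×10⁻⁸ × 4.920×10¹² / 5.672.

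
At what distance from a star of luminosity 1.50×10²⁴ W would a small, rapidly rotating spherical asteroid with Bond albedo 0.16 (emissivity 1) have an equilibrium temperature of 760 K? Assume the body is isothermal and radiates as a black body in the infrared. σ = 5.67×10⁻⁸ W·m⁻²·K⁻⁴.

d ≈ 1.15×10⁹ m

For an isothermal black-emitting sphere, (1−a)S·πr² = σ·4πr²·T⁴ ⇒ S = 4σT⁴/(1−a).
S = 4·5.67×10⁻⁸·(760)⁴/0.840 = 90080 W/m².
Flux falls as S = L/(4πd²), so d = √(L/(4πS)) = √(1.50×10²⁴/(4π·90080)).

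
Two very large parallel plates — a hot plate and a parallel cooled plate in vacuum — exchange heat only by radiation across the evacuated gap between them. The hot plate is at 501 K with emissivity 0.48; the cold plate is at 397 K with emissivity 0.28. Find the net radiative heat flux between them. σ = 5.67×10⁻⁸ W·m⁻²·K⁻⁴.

For two infinite grey parallel plates, q = σ(T₁⁴ − T₂⁴)/(1/ε₁ + 1/ε₂ − 1).
T₁⁴ − T₂⁴ = 6.300×10¹⁰ − 2.484×10¹⁰ = 3.816×10¹⁰ K⁴.
1/ε₁ + 1/ε₂ − 1 = 2.083 + 3.571 − 1 = 4.655.
q = 5.67×10⁻⁸ × 3.816×10¹⁰ / 4.655.

q ≈ 465 W/m²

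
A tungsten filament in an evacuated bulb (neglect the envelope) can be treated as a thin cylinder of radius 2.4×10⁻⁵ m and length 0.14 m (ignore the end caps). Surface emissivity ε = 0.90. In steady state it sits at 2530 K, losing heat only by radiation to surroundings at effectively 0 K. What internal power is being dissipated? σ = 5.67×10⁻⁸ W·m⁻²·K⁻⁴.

P ≈ 44.1 W

Steady state: P = εσA T⁴.
A = 2πrL = 2.111×10⁻⁵ m²; T⁴ = (2530)⁴ = 4.097×10¹³ K⁴.
P = 0.90 × 5.67×10⁻⁸ × 2.111×10⁻⁵ × 4.097×10¹³.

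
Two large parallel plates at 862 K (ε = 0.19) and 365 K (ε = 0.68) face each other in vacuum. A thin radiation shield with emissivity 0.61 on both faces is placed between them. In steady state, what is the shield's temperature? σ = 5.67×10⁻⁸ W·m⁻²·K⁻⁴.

T_s ≈ 631 K

In steady state the net flux on the hot side equals that on the cold side.
σ(T₁⁴−T_s⁴)/D₁ = σ(T_s⁴−T₂⁴)/D₂, with D₁ = 1/ε₁+1/ε_s−1 = 5.903, D₂ = 1/ε_s+1/ε₂−1 = 2.110.
Solve for T_s⁴: T_s⁴ = (D₂·T₁⁴ + D₁·T₂⁴)/(D₁+D₂) = 1.585×10¹¹ K⁴.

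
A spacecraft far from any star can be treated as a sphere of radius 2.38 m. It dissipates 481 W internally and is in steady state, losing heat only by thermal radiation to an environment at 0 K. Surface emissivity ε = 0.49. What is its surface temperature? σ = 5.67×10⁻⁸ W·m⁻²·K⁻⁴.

T ≈ 125 K

Steady state: internal power = radiated power, P = εσA T⁴.
Radiating area A = 4πr² = 71.18 m².
T⁴ = P/(εσA) = 481/(0.49·5.67×10⁻⁸·71.18) = 2.432×10⁸ K⁴.
T = (2.432×10⁸)^(1/4).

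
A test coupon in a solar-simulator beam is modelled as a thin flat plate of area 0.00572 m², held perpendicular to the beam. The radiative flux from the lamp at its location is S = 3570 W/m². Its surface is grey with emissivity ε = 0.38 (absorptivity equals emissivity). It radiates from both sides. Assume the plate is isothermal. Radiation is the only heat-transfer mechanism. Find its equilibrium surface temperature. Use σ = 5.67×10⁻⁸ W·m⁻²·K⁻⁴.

T ≈ 421 K

At equilibrium, absorbed power = emitted power.
Absorbing cross-section = A = 0.005720 m²; emitting surface = 2A = 0.01144 m² (ratio 2).
εS·A_cross = εσ·A_surf·T⁴  ⇒  T⁴ = S/(2σ)   (ε cancels).
T⁴ = 3570/(2·5.67×10⁻⁸) = 3.148×10¹⁰ K⁴.
T = (3.148×10¹⁰)^(1/4).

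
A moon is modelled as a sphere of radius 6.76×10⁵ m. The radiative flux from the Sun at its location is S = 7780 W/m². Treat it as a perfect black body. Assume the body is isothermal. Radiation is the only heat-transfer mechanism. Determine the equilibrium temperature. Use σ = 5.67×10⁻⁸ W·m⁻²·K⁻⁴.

T ≈ 430 K

At equilibrium, absorbed power = emitted power.
Absorbing cross-section = πr² = 1.436×10¹² m²; emitting surface = 4πr² = 5.743×10¹² m² (ratio 4).
S·A_cross = εσ·A_surf·T⁴  ⇒  T⁴ = S/(4σ).
T⁴ = 1.00·7780/(4·5.67×10⁻⁸) = 3.430×10¹⁰ K⁴.
T = (3.430×10¹⁰)^(1/4).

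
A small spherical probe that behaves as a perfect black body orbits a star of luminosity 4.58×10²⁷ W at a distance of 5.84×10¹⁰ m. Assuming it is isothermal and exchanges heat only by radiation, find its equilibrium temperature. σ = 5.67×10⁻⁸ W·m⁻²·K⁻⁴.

First find the stellar flux at distance d: S = L/(4πd²) = 4.58×10²⁷/(4π·(5.84×10¹⁰)²) = 1.069×10⁵ W/m².
For an isothermal sphere, absorbed (1−a)S·πr² = emitted σ·4πr²·T⁴, so T⁴ = (1−a)S/(4σ).
T⁴ = 1.00·1.069×10⁵/(4·5.67×10⁻⁸) = 4.712×10¹¹ K⁴.

T ≈ 829 K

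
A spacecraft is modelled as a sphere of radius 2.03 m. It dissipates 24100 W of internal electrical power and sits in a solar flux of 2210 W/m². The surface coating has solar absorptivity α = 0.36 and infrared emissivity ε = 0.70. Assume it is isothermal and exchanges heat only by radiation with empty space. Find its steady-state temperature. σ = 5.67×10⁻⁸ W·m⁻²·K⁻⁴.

At steady state, absorbed solar power + internal power = radiated power.
Absorbed: α·S·A_cross = 0.36·2210·12.95 = 10300 W (cross-section πr²).
Total input = 10300 + 24100 = 34400 W.
Radiated: εσ·A_surf·T⁴ with A_surf = 4πr² = 51.78 m².
T⁴ = 34400/(0.70·5.67×10⁻⁸·51.78) = 1.674×10¹⁰ K⁴.

T ≈ 360 K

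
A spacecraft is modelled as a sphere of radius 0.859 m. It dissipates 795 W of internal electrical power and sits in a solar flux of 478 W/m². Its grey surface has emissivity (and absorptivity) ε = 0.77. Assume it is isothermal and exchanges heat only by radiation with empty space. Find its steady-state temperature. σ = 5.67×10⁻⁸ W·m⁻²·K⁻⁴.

T ≈ 253 K

At steady state, absorbed solar power + internal power = radiated power.
Absorbed: α·S·A_cross = 0.77·478·2.318 = 853.2 W (cross-section πr²).
Total input = 853.2 + 795 = 1648 W.
Radiated: εσ·A_surf·T⁴ with A_surf = 4πr² = 9.272 m².
T⁴ = 1648/(0.77·5.67×10⁻⁸·9.272) = 4.071×10⁹ K⁴.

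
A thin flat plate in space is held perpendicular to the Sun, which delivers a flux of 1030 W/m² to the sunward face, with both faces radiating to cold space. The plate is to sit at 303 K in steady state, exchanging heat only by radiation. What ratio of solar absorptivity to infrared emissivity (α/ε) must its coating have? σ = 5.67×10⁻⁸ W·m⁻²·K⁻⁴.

α/ε ≈ 0.928

Balance: αS·A = εσ·2A·T⁴ ⇒ α/ε = 2σT⁴/S.
α/ε = 2·5.67×10⁻⁸·(303)⁴/1030 = 2·5.67×10⁻⁸·8.429×10⁹/1030.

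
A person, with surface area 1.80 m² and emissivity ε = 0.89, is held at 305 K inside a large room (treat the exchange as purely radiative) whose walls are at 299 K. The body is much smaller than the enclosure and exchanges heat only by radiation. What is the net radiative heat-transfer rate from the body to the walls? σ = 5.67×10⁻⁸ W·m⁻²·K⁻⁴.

P_net ≈ 60.1 W

For a small grey body in a large enclosure: P_net = εσA(T_body⁴ − T_wall⁴).
A = 1.80 m²; T_body⁴ − T_wall⁴ = 8.654×10⁹ − 7.993×10⁹ = 6.611×10⁸ K⁴.
|P_net| = 0.89·5.67×10⁻⁸·1.800·6.611×10⁸.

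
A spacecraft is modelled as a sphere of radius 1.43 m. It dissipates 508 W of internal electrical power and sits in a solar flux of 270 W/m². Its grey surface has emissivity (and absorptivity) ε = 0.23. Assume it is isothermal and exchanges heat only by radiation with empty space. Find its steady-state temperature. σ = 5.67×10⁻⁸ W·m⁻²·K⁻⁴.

At steady state, absorbed solar power + internal power = radiated power.
Absorbed: α·S·A_cross = 0.23·270·6.424 = 398.9 W (cross-section πr²).
Total input = 398.9 + 508 = 906.9 W.
Radiated: εσ·A_surf·T⁴ with A_surf = 4πr² = 25.70 m².
T⁴ = 906.9/(0.23·5.67×10⁻⁸·25.70) = 2.706×10⁹ K⁴.

T ≈ 228 K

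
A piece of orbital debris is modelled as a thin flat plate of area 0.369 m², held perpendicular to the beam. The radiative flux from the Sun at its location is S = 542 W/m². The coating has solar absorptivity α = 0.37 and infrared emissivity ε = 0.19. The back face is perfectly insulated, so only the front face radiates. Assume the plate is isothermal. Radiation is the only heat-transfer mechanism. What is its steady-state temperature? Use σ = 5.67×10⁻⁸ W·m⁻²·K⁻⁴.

At equilibrium, absorbed power = emitted power.
Absorbing cross-section = A = 0.3690 m²; emitting surface = A = 0.3690 m² (ratio 1).
αS·A_cross = εσ·A_surf·T⁴  ⇒  T⁴ = αS/(ε·1σ).
T⁴ = 0.370·542/(0.19·1·5.67×10⁻⁸) = 1.862×10¹⁰ K⁴.
T = (1.862×10¹⁰)^(1/4).

T ≈ 369 K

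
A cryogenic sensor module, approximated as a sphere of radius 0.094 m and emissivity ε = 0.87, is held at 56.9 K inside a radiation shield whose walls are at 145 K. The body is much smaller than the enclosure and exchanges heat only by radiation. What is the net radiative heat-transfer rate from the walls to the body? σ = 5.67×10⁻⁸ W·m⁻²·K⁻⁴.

P_net ≈ 2.36 W

For a small grey body in a large enclosure: P_net = εσA(T_body⁴ − T_wall⁴).
A = 4πr² = 0.1110 m²; T_body⁴ − T_wall⁴ = 1.048×10⁷ − 4.421×10⁸ = -4.316×10⁸ K⁴.
|P_net| = 0.87·5.67×10⁻⁸·0.1110·4.316×10⁸.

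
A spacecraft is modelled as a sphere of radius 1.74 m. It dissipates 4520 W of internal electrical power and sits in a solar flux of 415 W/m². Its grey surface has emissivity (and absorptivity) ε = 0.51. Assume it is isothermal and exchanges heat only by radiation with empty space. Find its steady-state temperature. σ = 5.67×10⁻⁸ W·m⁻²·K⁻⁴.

At steady state, absorbed solar power + internal power = radiated power.
Absorbed: α·S·A_cross = 0.51·415·9.511 = 2013 W (cross-section πr²).
Total input = 2013 + 4520 = 6533 W.
Radiated: εσ·A_surf·T⁴ with A_surf = 4πr² = 38.05 m².
T⁴ = 6533/(0.51·5.67×10⁻⁸·38.05) = 5.938×10⁹ K⁴.

T ≈ 278 K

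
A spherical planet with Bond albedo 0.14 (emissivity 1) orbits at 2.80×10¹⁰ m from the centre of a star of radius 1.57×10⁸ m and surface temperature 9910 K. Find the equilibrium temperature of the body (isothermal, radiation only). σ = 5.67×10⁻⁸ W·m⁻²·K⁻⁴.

T ≈ 505 K

The star's surface emits σT_*⁴; at distance d the flux is S = σT_*⁴(R_*/d)².
S = 5.67×10⁻⁸·(9910)⁴·(1.57×10⁸/2.80×10¹⁰)² = 17190 W/m².
For an isothermal sphere T⁴ = (1−a)S/(4σ) = 6.520×10¹⁰ K⁴.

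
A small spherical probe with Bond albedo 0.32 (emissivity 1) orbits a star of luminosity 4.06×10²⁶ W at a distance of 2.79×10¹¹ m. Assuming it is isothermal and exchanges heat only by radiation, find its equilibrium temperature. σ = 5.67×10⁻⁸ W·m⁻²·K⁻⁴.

First find the stellar flux at distance d: S = L/(4πd²) = 4.06×10²⁶/(4π·(2.79×10¹¹)²) = 415.1 W/m².
For an isothermal sphere, absorbed (1−a)S·πr² = emitted σ·4πr²·T⁴, so T⁴ = (1−a)S/(4σ).
T⁴ = 0.680·415.1/(4·5.67×10⁻⁸) = 1.244×10⁹ K⁴.

T ≈ 188 K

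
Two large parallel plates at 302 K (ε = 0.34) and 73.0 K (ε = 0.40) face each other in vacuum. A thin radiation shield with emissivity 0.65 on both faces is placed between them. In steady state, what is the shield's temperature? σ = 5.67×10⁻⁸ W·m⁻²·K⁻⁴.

T_s ≈ 250 K

In steady state the net flux on the hot side equals that on the cold side.
σ(T₁⁴−T_s⁴)/D₁ = σ(T_s⁴−T₂⁴)/D₂, with D₁ = 1/ε₁+1/ε_s−1 = 3.480, D₂ = 1/ε_s+1/ε₂−1 = 3.038.
Solve for T_s⁴: T_s⁴ = (D₂·T₁⁴ + D₁·T₂⁴)/(D₁+D₂) = 3.893×10⁹ K⁴.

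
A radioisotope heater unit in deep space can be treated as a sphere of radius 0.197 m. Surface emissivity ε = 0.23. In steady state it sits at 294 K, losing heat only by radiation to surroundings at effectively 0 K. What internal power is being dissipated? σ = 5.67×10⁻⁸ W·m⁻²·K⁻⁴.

P ≈ 47.5 W

Steady state: P = εσA T⁴.
A = 4πr² = 0.4877 m²; T⁴ = (294)⁴ = 7.471×10⁹ K⁴.
P = 0.23 × 5.67×10⁻⁸ × 0.4877 × 7.471×10⁹.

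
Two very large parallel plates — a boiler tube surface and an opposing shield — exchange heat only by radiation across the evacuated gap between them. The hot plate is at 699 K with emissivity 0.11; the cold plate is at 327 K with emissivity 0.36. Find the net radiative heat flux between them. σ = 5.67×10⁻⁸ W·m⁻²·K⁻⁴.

q ≈ 1190 W/m²

For two infinite grey parallel plates, q = σ(T₁⁴ − T₂⁴)/(1/ε₁ + 1/ε₂ − 1).
T₁⁴ − T₂⁴ = 2.387×10¹¹ − 1.143×10¹⁰ = 2.273×10¹¹ K⁴.
1/ε₁ + 1/ε₂ − 1 = 9.091 + 2.778 − 1 = 10.87.
q = 5.67×10⁻⁸ × 2.273×10¹¹ / 10.87.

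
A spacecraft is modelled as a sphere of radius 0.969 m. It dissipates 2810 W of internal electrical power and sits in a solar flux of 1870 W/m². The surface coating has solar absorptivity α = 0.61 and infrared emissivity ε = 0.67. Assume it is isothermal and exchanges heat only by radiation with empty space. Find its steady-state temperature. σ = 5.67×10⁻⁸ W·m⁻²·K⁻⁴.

At steady state, absorbed solar power + internal power = radiated power.
Absorbed: α·S·A_cross = 0.61·1870·2.950 = 3365 W (cross-section πr²).
Total input = 3365 + 2810 = 6175 W.
Radiated: εσ·A_surf·T⁴ with A_surf = 4πr² = 11.80 m².
T⁴ = 6175/(0.67·5.67×10⁻⁸·11.80) = 1.378×10¹⁰ K⁴.

T ≈ 343 K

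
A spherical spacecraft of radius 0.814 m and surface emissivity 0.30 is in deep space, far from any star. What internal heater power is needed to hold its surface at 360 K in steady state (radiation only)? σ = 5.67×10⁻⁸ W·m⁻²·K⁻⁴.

P ≈ 2380 W

P = εσ·4πr²·T⁴.
4πr² = 8.326 m²; T⁴ = 1.680×10¹⁰ K⁴.
P = 0.30·5.67×10⁻⁸·8.326·1.680×10¹⁰.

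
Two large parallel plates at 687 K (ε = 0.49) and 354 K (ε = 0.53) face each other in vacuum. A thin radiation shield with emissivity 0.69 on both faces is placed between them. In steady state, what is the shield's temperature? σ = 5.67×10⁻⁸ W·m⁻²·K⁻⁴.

T_s ≈ 584 K

In steady state the net flux on the hot side equals that on the cold side.
σ(T₁⁴−T_s⁴)/D₁ = σ(T_s⁴−T₂⁴)/D₂, with D₁ = 1/ε₁+1/ε_s−1 = 2.490, D₂ = 1/ε_s+1/ε₂−1 = 2.336.
Solve for T_s⁴: T_s⁴ = (D₂·T₁⁴ + D₁·T₂⁴)/(D₁+D₂) = 1.159×10¹¹ K⁴.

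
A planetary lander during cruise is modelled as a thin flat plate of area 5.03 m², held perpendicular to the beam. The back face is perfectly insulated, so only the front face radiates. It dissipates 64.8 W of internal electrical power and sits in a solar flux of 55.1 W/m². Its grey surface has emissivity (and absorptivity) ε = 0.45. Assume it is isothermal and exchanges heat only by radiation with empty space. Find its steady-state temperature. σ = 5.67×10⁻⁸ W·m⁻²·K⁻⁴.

T ≈ 196 K

At steady state, absorbed solar power + internal power = radiated power.
Absorbed: α·S·A_cross = 0.45·55.1·5.030 = 124.7 W (cross-section A).
Total input = 124.7 + 64.8 = 189.5 W.
Radiated: εσ·A_surf·T⁴ with A_surf = A = 5.030 m².
T⁴ = 189.5/(0.45·5.67×10⁻⁸·5.030) = 1.477×10⁹ K⁴.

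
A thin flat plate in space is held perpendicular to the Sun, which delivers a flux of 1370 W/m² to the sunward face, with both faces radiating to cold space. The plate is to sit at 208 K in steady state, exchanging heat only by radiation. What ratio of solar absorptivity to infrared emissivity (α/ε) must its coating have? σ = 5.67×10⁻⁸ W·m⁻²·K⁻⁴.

Balance: αS·A = εσ·2A·T⁴ ⇒ α/ε = 2σT⁴/S.
α/ε = 2·5.67×10⁻⁸·(208)⁴/1370 = 2·5.67×10⁻⁸·1.872×10⁹/1370.

α/ε ≈ 0.155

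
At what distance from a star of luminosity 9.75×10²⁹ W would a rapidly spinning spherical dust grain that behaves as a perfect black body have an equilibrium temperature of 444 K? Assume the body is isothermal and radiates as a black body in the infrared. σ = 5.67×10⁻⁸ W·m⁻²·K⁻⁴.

For an isothermal black-emitting sphere, (1−a)S·πr² = σ·4πr²·T⁴ ⇒ S = 4σT⁴/(1−a).
S = 4·5.67×10⁻⁸·(444)⁴/1.00 = 8814 W/m².
Flux falls as S = L/(4πd²), so d = √(L/(4πS)) = √(9.75×10²⁹/(4π·8814)).

d ≈ 2.97×10¹² m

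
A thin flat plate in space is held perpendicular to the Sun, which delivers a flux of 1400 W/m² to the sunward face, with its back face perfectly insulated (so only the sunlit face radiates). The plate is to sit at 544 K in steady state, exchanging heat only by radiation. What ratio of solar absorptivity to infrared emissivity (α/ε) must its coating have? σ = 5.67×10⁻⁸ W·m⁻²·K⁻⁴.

α/ε ≈ 3.55

Balance: αS·A = εσ·1A·T⁴ ⇒ α/ε = σT⁴/S.
α/ε = 5.67×10⁻⁸·(544)⁴/1400 = 5.67×10⁻⁸·8.758×10¹⁰/1400.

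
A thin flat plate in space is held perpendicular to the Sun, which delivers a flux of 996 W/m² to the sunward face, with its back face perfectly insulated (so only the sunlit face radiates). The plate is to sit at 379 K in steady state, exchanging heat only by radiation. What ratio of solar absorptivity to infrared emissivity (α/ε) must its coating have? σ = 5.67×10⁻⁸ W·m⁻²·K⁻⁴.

α/ε ≈ 1.17

Balance: αS·A = εσ·1A·T⁴ ⇒ α/ε = σT⁴/S.
α/ε = 5.67×10⁻⁸·(379)⁴/996 = 5.67×10⁻⁸·2.063×10¹⁰/996.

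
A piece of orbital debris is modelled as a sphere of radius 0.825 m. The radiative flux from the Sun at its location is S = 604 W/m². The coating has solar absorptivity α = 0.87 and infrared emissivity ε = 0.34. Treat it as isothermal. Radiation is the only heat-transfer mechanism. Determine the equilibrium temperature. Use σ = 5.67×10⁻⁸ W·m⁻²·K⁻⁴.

At equilibrium, absorbed power = emitted power.
Absorbing cross-section = πr² = 2.138 m²; emitting surface = 4πr² = 8.553 m² (ratio 4).
αS·A_cross = εσ·A_surf·T⁴  ⇒  T⁴ = αS/(ε·4σ).
T⁴ = 0.870·604/(0.34·4·5.67×10⁻⁸) = 6.815×10⁹ K⁴.
T = (6.815×10⁹)^(1/4).

T ≈ 287 K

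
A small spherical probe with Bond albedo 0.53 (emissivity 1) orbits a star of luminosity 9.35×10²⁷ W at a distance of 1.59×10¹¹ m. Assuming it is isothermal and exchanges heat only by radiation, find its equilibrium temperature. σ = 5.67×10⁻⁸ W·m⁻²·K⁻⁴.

T ≈ 497 K

First find the stellar flux at distance d: S = L/(4πd²) = 9.35×10²⁷/(4π·(1.59×10¹¹)²) = 29430 W/m².
For an isothermal sphere, absorbed (1−a)S·πr² = emitted σ·4πr²·T⁴, so T⁴ = (1−a)S/(4σ).
T⁴ = 0.470·29430/(4·5.67×10⁻⁸) = 6.099×10¹⁰ K⁴.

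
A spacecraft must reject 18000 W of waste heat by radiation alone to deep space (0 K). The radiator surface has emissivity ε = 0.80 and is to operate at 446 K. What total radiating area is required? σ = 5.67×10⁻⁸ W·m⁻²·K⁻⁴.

P = εσA T⁴ ⇒ A = P/(εσT⁴).
T⁴ = 3.957×10¹⁰ K⁴.
A = 18000/(0.80 × 5.67×10⁻⁸ × 3.957×10¹⁰).

A ≈ 10.0 m²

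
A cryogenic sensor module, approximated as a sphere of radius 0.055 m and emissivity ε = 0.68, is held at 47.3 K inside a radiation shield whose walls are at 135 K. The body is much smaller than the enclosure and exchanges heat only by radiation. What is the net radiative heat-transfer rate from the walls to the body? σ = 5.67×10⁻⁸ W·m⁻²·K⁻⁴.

For a small grey body in a large enclosure: P_net = εσA(T_body⁴ − T_wall⁴).
A = 4πr² = 0.03801 m²; T_body⁴ − T_wall⁴ = 5.005×10⁶ − 3.322×10⁸ = -3.271×10⁸ K⁴.
|P_net| = 0.68·5.67×10⁻⁸·0.03801·3.271×10⁸.

P_net ≈ 0.479 W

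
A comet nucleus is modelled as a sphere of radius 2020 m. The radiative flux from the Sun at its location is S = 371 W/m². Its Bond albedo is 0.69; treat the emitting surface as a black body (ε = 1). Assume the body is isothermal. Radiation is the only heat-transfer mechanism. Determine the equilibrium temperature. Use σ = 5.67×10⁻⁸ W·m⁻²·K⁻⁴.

T ≈ 150 K

At equilibrium, absorbed power = emitted power.
Absorbing cross-section = πr² = 1.282×10⁷ m²; emitting surface = 4πr² = 5.128×10⁷ m² (ratio 4).
(1−a)S·A_cross = εσ·A_surf·T⁴  ⇒  T⁴ = (1−a)S/(4σ).
T⁴ = 0.310·371/(4·5.67×10⁻⁸) = 5.071×10⁸ K⁴.
T = (5.071×10⁸)^(1/4).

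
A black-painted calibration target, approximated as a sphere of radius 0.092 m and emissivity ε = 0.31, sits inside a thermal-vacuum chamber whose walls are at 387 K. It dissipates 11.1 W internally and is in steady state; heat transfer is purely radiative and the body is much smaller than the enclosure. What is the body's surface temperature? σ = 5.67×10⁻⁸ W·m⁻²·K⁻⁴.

For a small grey body in a large enclosure, net radiated power = εσA(T⁴ − T_w⁴).
Steady state: P = εσA(T⁴ − T_w⁴) with A = 4πr² = 0.1064 m².
T⁴ = P/(εσA) + T_w⁴ = 11.1/(0.31·5.67×10⁻⁸·0.1064) + (387)⁴
    = 5.937×10⁹ + 2.243×10¹⁰ = 2.837×10¹⁰ K⁴.

T ≈ 410 K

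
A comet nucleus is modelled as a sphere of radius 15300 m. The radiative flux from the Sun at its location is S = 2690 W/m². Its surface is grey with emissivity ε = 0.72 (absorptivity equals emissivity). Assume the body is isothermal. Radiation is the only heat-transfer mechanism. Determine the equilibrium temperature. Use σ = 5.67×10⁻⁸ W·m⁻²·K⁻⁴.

T ≈ 330 K

At equilibrium, absorbed power = emitted power.
Absorbing cross-section = πr² = 7.354×10⁸ m²; emitting surface = 4πr² = 2.942×10⁹ m² (ratio 4).
εS·A_cross = εσ·A_surf·T⁴  ⇒  T⁴ = S/(4σ)   (ε cancels).
T⁴ = 2690/(4·5.67×10⁻⁸) = 1.186×10¹⁰ K⁴.
T = (1.186×10¹⁰)^(1/4).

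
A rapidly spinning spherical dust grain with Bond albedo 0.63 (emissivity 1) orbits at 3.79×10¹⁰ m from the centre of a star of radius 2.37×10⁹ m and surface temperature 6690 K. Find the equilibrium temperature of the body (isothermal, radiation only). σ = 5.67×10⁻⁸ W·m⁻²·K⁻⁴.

The star's surface emits σT_*⁴; at distance d the flux is S = σT_*⁴(R_*/d)².
S = 5.67×10⁻⁸·(6690)⁴·(2.37×10⁹/3.79×10¹⁰)² = 4.441×10⁵ W/m².
For an isothermal sphere T⁴ = (1−a)S/(4σ) = 7.245×10¹¹ K⁴.

T ≈ 923 K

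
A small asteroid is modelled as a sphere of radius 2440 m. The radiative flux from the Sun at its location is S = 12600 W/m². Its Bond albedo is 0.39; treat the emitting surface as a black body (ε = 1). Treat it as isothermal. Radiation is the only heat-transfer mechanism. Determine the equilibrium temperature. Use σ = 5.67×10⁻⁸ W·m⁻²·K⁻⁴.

T ≈ 429 K

At equilibrium, absorbed power = emitted power.
Absorbing cross-section = πr² = 1.870×10⁷ m²; emitting surface = 4πr² = 7.482×10⁷ m² (ratio 4).
(1−a)S·A_cross = εσ·A_surf·T⁴  ⇒  T⁴ = (1−a)S/(4σ).
T⁴ = 0.610·12600/(4·5.67×10⁻⁸) = 3.389×10¹⁰ K⁴.
T = (3.389×10¹⁰)^(1/4).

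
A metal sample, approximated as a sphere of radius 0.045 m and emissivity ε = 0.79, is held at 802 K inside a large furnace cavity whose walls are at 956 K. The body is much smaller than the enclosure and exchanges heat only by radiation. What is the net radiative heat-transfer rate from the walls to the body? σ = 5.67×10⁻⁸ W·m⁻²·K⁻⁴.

P_net ≈ 481 W

For a small grey body in a large enclosure: P_net = εσA(T_body⁴ − T_wall⁴).
A = 4πr² = 0.02545 m²; T_body⁴ − T_wall⁴ = 4.137×10¹¹ − 8.353×10¹¹ = -4.216×10¹¹ K⁴.
|P_net| = 0.79·5.67×10⁻⁸·0.02545·4.216×10¹¹.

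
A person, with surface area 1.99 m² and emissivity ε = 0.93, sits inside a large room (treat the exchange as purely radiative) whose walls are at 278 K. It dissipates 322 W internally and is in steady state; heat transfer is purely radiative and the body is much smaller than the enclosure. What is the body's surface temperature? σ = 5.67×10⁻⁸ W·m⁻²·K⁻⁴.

For a small grey body in a large enclosure, net radiated power = εσA(T⁴ − T_w⁴).
Steady state: P = εσA(T⁴ − T_w⁴) with A = 1.99 m².
T⁴ = P/(εσA) + T_w⁴ = 322/(0.93·5.67×10⁻⁸·1.990) + (278)⁴
    = 3.069×10⁹ + 5.973×10⁹ = 9.041×10⁹ K⁴.

T ≈ 308 K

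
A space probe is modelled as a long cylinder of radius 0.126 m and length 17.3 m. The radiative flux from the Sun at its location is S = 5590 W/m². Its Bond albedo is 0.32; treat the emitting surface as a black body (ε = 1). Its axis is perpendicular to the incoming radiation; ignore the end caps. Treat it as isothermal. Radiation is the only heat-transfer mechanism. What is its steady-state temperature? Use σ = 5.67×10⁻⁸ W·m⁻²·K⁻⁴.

T ≈ 382 K

At equilibrium, absorbed power = emitted power.
Absorbing cross-section = 2rL = 4.360 m²; emitting surface = 2πrL = 13.70 m² (ratio π).
(1−a)S·A_cross = εσ·A_surf·T⁴  ⇒  T⁴ = (1−a)S/(πσ).
T⁴ = 0.680·5590/(π·5.67×10⁻⁸) = 2.134×10¹⁰ K⁴.
T = (2.134×10¹⁰)^(1/4).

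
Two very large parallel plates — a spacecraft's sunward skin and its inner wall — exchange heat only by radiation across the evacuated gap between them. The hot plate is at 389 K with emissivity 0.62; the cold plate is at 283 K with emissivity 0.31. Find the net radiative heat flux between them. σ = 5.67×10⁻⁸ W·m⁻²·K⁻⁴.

For two infinite grey parallel plates, q = σ(T₁⁴ − T₂⁴)/(1/ε₁ + 1/ε₂ − 1).
T₁⁴ − T₂⁴ = 2.290×10¹⁰ − 6.414×10⁹ = 1.648×10¹⁰ K⁴.
1/ε₁ + 1/ε₂ − 1 = 1.613 + 3.226 − 1 = 3.839.
q = 5.67×10⁻⁸ × 1.648×10¹⁰ / 3.839.

q ≈ 243 W/m²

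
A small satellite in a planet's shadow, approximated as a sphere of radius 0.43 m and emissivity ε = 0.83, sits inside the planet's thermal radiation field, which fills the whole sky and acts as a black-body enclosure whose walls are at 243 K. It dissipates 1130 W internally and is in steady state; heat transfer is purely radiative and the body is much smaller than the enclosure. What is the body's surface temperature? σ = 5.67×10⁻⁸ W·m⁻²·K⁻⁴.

For a small grey body in a large enclosure, net radiated power = εσA(T⁴ − T_w⁴).
Steady state: P = εσA(T⁴ − T_w⁴) with A = 4πr² = 2.324 m².
T⁴ = P/(εσA) + T_w⁴ = 1130/(0.83·5.67×10⁻⁸·2.324) + (243)⁴
    = 1.033×10¹⁰ + 3.487×10⁹ = 1.382×10¹⁰ K⁴.

T ≈ 343 K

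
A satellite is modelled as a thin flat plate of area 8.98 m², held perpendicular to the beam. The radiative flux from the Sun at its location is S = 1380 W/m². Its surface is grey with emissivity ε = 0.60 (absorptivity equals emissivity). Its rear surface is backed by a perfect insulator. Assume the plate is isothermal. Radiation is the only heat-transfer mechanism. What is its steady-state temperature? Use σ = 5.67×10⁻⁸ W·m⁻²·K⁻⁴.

T ≈ 395 K

At equilibrium, absorbed power = emitted power.
Absorbing cross-section = A = 8.980 m²; emitting surface = A = 8.980 m² (ratio 1).
εS·A_cross = εσ·A_surf·T⁴  ⇒  T⁴ = S/(1σ)   (ε cancels).
T⁴ = 1380/(1·5.67×10⁻⁸) = 2.434×10¹⁰ K⁴.
T = (2.434×10¹⁰)^(1/4).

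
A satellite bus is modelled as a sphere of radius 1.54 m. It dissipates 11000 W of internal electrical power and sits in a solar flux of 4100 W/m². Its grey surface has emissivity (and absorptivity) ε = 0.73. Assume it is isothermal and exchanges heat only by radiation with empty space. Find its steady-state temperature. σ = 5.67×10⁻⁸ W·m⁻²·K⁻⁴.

T ≈ 405 K

At steady state, absorbed solar power + internal power = radiated power.
Absorbed: α·S·A_cross = 0.73·4100·7.451 = 22300 W (cross-section πr²).
Total input = 22300 + 11000 = 33300 W.
Radiated: εσ·A_surf·T⁴ with A_surf = 4πr² = 29.80 m².
T⁴ = 33300/(0.73·5.67×10⁻⁸·29.80) = 2.699×10¹⁰ K⁴.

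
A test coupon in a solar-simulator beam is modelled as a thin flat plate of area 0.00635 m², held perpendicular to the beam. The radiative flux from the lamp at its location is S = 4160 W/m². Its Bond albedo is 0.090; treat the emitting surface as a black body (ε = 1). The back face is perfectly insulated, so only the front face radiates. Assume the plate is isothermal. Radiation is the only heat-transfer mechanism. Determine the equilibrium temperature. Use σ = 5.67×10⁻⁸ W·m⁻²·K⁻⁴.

T ≈ 508 K

At equilibrium, absorbed power = emitted power.
Absorbing cross-section = A = 0.006350 m²; emitting surface = A = 0.006350 m² (ratio 1).
(1−a)S·A_cross = εσ·A_surf·T⁴  ⇒  T⁴ = (1−a)S/(1σ).
T⁴ = 0.910·4160/(1·5.67×10⁻⁸) = 6.677×10¹⁰ K⁴.
T = (6.677×10¹⁰)^(1/4).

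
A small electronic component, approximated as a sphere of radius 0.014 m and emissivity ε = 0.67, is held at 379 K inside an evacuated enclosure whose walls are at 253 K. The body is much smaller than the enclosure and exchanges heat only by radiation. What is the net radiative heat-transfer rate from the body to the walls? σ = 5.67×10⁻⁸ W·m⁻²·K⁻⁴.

For a small grey body in a large enclosure: P_net = εσA(T_body⁴ − T_wall⁴).
A = 4πr² = 0.002463 m²; T_body⁴ − T_wall⁴ = 2.063×10¹⁰ − 4.097×10⁹ = 1.654×10¹⁰ K⁴.
|P_net| = 0.67·5.67×10⁻⁸·0.002463·1.654×10¹⁰.

P_net ≈ 1.55 W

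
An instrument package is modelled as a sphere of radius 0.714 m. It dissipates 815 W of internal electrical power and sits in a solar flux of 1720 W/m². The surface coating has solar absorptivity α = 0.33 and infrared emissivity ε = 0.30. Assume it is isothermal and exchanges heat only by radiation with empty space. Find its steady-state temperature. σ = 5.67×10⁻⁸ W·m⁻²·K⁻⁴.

T ≈ 355 K

At steady state, absorbed solar power + internal power = radiated power.
Absorbed: α·S·A_cross = 0.33·1720·1.602 = 909.1 W (cross-section πr²).
Total input = 909.1 + 815 = 1724 W.
Radiated: εσ·A_surf·T⁴ with A_surf = 4πr² = 6.406 m².
T⁴ = 1724/(0.30·5.67×10⁻⁸·6.406) = 1.582×10¹⁰ K⁴.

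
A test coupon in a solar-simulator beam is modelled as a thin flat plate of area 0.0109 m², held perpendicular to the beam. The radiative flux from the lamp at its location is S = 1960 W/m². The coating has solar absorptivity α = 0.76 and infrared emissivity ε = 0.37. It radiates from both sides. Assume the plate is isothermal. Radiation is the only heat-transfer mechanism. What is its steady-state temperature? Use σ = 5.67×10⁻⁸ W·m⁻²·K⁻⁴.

T ≈ 434 K

At equilibrium, absorbed power = emitted power.
Absorbing cross-section = A = 0.01090 m²; emitting surface = 2A = 0.02180 m² (ratio 2).
αS·A_cross = εσ·A_surf·T⁴  ⇒  T⁴ = αS/(ε·2σ).
T⁴ = 0.760·1960/(0.37·2·5.67×10⁻⁸) = 3.550×10¹⁰ K⁴.
T = (3.550×10¹⁰)^(1/4).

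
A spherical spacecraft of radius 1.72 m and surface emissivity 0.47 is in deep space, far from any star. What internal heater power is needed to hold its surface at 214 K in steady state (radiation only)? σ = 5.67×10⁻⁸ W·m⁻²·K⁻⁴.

P ≈ 2080 W

P = εσ·4πr²·T⁴.
4πr² = 37.18 m²; T⁴ = 2.097×10⁹ K⁴.
P = 0.47·5.67×10⁻⁸·37.18·2.097×10⁹.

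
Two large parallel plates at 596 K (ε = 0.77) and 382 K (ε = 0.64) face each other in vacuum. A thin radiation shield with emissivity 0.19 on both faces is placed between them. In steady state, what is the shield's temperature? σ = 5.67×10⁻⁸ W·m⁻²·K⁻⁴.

T_s ≈ 523 K

In steady state the net flux on the hot side equals that on the cold side.
σ(T₁⁴−T_s⁴)/D₁ = σ(T_s⁴−T₂⁴)/D₂, with D₁ = 1/ε₁+1/ε_s−1 = 5.562, D₂ = 1/ε_s+1/ε₂−1 = 5.826.
Solve for T_s⁴: T_s⁴ = (D₂·T₁⁴ + D₁·T₂⁴)/(D₁+D₂) = 7.495×10¹⁰ K⁴.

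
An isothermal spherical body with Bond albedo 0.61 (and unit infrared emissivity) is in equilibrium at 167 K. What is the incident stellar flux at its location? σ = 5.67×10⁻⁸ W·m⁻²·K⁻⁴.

S ≈ 452 W/m²

(1−a)S·πr² = σ·4πr²·T⁴ ⇒ S = 4σT⁴/(1−a).
S = 4·5.67×10⁻⁸·7.778×10⁸/0.390.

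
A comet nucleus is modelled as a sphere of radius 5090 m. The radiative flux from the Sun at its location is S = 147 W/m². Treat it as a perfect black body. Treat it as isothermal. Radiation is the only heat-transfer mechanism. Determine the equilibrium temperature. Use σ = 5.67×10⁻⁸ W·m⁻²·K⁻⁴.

At equilibrium, absorbed power = emitted power.
Absorbing cross-section = πr² = 8.139×10⁷ m²; emitting surface = 4πr² = 3.256×10⁸ m² (ratio 4).
S·A_cross = εσ·A_surf·T⁴  ⇒  T⁴ = S/(4σ).
T⁴ = 1.00·147/(4·5.67×10⁻⁸) = 6.481×10⁸ K⁴.
T = (6.481×10⁸)^(1/4).

T ≈ 160 K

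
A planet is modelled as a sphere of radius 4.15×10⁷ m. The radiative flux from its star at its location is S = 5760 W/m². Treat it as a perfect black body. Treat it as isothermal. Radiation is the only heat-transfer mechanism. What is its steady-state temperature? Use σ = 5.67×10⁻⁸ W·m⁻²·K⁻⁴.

At equilibrium, absorbed power = emitted power.
Absorbing cross-section = πr² = 5.411×10¹⁵ m²; emitting surface = 4πr² = 2.164×10¹⁶ m² (ratio 4).
S·A_cross = εσ·A_surf·T⁴  ⇒  T⁴ = S/(4σ).
T⁴ = 1.00·5760/(4·5.67×10⁻⁸) = 2.540×10¹⁰ K⁴.
T = (2.540×10¹⁰)^(1/4).

T ≈ 399 K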